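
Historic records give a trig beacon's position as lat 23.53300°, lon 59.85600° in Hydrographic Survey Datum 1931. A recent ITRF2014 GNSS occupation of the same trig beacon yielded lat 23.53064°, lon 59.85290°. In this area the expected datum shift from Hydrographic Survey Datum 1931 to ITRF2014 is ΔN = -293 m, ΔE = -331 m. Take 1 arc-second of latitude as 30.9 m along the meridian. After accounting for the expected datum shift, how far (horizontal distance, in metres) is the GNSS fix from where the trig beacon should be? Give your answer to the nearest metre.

Observed coordinate differences: Δφ = -0.00236°, Δλ = -0.00310°.
Converting to metres (1° lat = 111240 m, cos φ = 0.916830): observed ΔN = -262.5 m, observed ΔE = -316.2 m.
Subtracting the expected shift leaves a residual of -262.5 − (-293) = 30.5 m north and -316.2 − (-331) = 14.8 m east.
Residual distance = √(30.5² + 14.8²) = 33.9 m.

34 m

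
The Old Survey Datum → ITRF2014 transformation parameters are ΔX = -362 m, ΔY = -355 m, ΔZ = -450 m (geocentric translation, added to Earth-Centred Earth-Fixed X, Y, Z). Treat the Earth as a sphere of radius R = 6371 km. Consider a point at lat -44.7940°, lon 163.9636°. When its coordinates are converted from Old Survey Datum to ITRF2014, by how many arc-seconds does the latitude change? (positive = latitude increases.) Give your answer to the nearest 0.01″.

sin φ = -0.704560, cos φ = 0.709645, sin λ = 0.276248, cos λ = -0.961086.
North component: ΔN = −sin φ cos λ·ΔX − sin φ sin λ·ΔY + cos φ·ΔZ = −(-0.704560)(-0.961086)(-362) − (-0.704560)(0.276248)(-355) + (0.709645)(-450) = -143.31 m.
1° of latitude spans πR/180 = 111195 m, so Δφ = -143.31 / 111195 × 3600 = -4.640″.

Δφ = -4.64″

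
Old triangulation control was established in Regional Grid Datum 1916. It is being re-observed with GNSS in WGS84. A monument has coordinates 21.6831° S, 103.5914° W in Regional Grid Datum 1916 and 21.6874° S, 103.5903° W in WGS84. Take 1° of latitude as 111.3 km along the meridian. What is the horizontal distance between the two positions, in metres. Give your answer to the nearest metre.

Δφ = -21.6874° − -21.6831° = -0.0043°; Δλ = -103.5903° − -103.5914° = +0.0011°.
ΔN = Δφ × 111300 = -478.6 m; ΔE = Δλ × 111300 × cos(-21.6831°) = +0.0011 × 111300 × 0.929242 = 113.8 m.
Distance = √(ΔE² + ΔN²) = √(113.8² + (-478.6)²) = 491.9 m.

492 m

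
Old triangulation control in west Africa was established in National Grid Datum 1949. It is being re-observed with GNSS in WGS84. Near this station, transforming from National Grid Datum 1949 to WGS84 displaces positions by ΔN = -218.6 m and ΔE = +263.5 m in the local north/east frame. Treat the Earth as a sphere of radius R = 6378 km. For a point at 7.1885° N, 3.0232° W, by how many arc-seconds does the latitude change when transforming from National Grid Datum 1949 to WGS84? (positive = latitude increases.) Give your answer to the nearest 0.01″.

On a sphere of radius R, 1 rad of latitude = R, so Δφ = ΔN / R = -218.6 / 6378000 = -3.4274e-05 rad = -7.070″.

Δφ = -7.07″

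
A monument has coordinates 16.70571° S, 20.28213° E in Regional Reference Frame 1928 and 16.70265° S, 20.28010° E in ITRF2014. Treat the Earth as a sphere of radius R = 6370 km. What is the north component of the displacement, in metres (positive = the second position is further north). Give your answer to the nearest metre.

ΔN = 340 m

Δφ = -16.70265° − -16.70571° = +0.00306°; Δλ = 20.28010° − 20.28213° = -0.00203°.
1° along a meridian = πR/180 = 111177 m.
ΔN = Δφ × 111177 = 340.2 m; ΔE = Δλ × 111177 × cos(-16.70571°) = -0.00203 × 111177 × 0.957794 = -216.2 m.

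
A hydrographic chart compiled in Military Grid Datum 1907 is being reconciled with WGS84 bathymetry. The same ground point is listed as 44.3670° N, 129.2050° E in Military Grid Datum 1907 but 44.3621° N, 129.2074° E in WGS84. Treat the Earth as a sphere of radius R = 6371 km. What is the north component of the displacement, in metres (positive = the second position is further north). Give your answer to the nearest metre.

ΔN = -545 m

Δφ = 44.3621° − 44.3670° = -0.0049°; Δλ = 129.2074° − 129.2050° = +0.0024°.
1° along a meridian = πR/180 = 111195 m.
ΔN = Δφ × 111195 = -544.9 m; ΔE = Δλ × 111195 × cos(44.3670°) = +0.0024 × 111195 × 0.714876 = 190.8 m.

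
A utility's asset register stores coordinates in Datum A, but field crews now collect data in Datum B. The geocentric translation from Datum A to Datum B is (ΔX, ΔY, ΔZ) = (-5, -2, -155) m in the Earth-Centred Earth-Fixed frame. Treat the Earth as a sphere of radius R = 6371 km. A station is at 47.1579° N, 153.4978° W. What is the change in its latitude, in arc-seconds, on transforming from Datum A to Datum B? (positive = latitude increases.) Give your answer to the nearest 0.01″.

sin φ = 0.733230, cos φ = 0.679980, sin λ = -0.446232, cos λ = -0.894917.
North component: ΔN = −sin φ cos λ·ΔX − sin φ sin λ·ΔY + cos φ·ΔZ = −(0.733230)(-0.894917)(-5) − (0.733230)(-0.446232)(-2) + (0.679980)(-155) = -109.33 m.
1° of latitude spans πR/180 = 111195 m, so Δφ = -109.33 / 111195 × 3600 = -3.540″.

Δφ = -3.54″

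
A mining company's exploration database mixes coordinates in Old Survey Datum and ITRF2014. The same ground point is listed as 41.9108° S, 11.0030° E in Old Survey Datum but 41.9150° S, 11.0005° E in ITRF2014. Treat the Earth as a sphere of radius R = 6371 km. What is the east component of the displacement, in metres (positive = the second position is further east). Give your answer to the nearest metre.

ΔE = -207 m

Δφ = -41.9150° − -41.9108° = -0.0042°; Δλ = 11.0005° − 11.0030° = -0.0025°.
1° along a meridian = πR/180 = 111195 m.
ΔN = Δφ × 111195 = -467.0 m; ΔE = Δλ × 111195 × cos(-41.9108°) = -0.0025 × 111195 × 0.744186 = -206.9 m.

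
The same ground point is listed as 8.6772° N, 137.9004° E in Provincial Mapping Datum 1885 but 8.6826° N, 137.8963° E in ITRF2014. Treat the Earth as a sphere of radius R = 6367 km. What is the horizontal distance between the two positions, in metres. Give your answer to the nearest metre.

Δφ = 8.6826° − 8.6772° = +0.0054°; Δλ = 137.8963° − 137.9004° = -0.0041°.
1° along a meridian = πR/180 = 111125 m.
ΔN = Δφ × 111125 = 600.1 m; ΔE = Δλ × 111125 × cos(8.6772°) = -0.0041 × 111125 × 0.988554 = -450.4 m.
Distance = √(ΔE² + ΔN²) = √((-450.4)² + 600.1²) = 750.3 m.

750 m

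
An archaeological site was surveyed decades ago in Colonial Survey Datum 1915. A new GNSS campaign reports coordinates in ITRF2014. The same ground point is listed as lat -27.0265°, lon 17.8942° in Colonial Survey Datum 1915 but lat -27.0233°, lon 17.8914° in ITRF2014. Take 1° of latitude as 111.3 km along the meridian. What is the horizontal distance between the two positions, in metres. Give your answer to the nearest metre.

452 m

Δφ = -27.0233° − -27.0265° = +0.0032°; Δλ = 17.8914° − 17.8942° = -0.0028°.
ΔN = Δφ × 111300 = 356.2 m; ΔE = Δλ × 111300 × cos(-27.0265°) = -0.0028 × 111300 × 0.890796 = -277.6 m.
Distance = √(ΔE² + ΔN²) = √((-277.6)² + 356.2²) = 451.6 m.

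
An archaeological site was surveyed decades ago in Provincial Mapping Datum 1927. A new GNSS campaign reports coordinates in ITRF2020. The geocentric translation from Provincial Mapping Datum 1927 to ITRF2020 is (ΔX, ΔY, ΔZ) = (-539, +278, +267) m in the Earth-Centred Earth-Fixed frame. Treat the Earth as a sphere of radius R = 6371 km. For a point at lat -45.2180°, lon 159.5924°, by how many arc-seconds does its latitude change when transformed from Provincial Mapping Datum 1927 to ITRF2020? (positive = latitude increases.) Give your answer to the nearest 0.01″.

sin φ = -0.709792, cos φ = 0.704411, sin λ = 0.348696, cos λ = -0.937236.
North component: ΔN = −sin φ cos λ·ΔX − sin φ sin λ·ΔY + cos φ·ΔZ = −(-0.709792)(-0.937236)(-539) − (-0.709792)(0.348696)(278) + (0.704411)(267) = 615.45 m.
1° of latitude spans πR/180 = 111195 m, so Δφ = 615.45 / 111195 × 3600 = 19.926″.

Δφ = 19.93″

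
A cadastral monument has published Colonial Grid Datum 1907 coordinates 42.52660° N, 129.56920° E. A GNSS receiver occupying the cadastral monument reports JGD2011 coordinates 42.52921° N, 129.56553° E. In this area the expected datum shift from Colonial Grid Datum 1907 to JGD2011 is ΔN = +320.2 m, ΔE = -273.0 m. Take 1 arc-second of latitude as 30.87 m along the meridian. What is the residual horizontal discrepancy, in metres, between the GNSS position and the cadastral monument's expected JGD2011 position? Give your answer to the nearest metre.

Observed coordinate differences: Δφ = +0.00261°, Δλ = -0.00367°.
Converting to metres (1° lat = 111132 m, cos φ = 0.736964): observed ΔN = 290.1 m, observed ΔE = -300.6 m.
Subtracting the expected shift leaves a residual of 290.1 − (320.2) = -30.1 m north and -300.6 − (-273.0) = -27.6 m east.
Residual distance = √((-30.1)² + (-27.6)²) = 40.9 m.

41 m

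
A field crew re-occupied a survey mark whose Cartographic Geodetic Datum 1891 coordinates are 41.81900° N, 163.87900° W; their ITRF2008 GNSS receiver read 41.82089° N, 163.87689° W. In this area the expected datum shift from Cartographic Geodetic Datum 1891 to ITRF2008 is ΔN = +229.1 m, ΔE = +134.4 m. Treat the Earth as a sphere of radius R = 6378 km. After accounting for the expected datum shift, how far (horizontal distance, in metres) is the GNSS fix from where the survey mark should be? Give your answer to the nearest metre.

45 m

Observed coordinate differences: Δφ = +0.00189°, Δλ = +0.00211°.
Converting to metres (1° lat = 111317 m, cos φ = 0.745255): observed ΔN = 210.4 m, observed ΔE = 175.0 m.
Subtracting the expected shift leaves a residual of 210.4 − (229.1) = -18.7 m north and 175.0 − (134.4) = 40.6 m east.
Residual distance = √((-18.7)² + 40.6²) = 44.7 m.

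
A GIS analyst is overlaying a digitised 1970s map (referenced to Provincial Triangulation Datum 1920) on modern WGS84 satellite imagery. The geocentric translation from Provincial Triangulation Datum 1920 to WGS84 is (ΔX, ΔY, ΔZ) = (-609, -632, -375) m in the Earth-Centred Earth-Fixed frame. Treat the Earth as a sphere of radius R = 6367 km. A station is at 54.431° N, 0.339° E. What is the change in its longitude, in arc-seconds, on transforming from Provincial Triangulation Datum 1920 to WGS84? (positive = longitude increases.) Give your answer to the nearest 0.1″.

Δλ = -35.0″

sin φ = 0.813416, cos φ = 0.581683, sin λ = 0.005917, cos λ = 0.999982.
East component: ΔE = −sin λ·ΔX + cos λ·ΔY = −(0.005917)(-609) + (0.999982)(-632) = -628.39 m.
1° of latitude spans πR/180 = 111125 m; at latitude φ, 1° of longitude spans that × cos φ = 64639.6 m, so Δλ = -628.39 / 64639.6 × 3600 = -34.997″.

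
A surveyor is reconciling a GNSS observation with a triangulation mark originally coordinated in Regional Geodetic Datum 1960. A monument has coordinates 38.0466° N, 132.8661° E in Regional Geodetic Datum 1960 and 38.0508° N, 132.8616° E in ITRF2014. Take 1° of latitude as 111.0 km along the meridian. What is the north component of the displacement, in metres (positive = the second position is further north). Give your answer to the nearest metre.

ΔN = 466 m

Δφ = 38.0508° − 38.0466° = +0.0042°; Δλ = 132.8616° − 132.8661° = -0.0045°.
ΔN = Δφ × 111000 = 466.2 m; ΔE = Δλ × 111000 × cos(38.0466°) = -0.0045 × 111000 × 0.787510 = -393.4 m.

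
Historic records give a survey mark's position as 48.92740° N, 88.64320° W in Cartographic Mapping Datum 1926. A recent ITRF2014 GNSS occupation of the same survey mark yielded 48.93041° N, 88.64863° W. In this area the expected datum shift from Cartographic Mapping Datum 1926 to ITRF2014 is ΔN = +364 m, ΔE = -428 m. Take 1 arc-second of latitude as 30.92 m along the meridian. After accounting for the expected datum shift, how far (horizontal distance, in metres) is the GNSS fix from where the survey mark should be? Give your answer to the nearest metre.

42 m

Observed coordinate differences: Δφ = +0.00301°, Δλ = -0.00543°.
Converting to metres (1° lat = 111312 m, cos φ = 0.657015): observed ΔN = 335.0 m, observed ΔE = -397.1 m.
Subtracting the expected shift leaves a residual of 335.0 − (364) = -29.0 m north and -397.1 − (-428) = 30.9 m east.
Residual distance = √((-29.0)² + 30.9²) = 42.3 m.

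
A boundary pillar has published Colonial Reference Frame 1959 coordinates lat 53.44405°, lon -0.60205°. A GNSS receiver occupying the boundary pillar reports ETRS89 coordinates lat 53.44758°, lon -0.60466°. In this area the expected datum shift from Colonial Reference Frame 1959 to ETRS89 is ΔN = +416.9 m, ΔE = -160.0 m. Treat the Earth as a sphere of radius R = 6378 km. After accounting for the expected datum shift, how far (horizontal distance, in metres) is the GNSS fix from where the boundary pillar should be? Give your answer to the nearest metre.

Observed coordinate differences: Δφ = +0.00353°, Δλ = -0.00261°.
Converting to metres (1° lat = 111317 m, cos φ = 0.595607): observed ΔN = 392.9 m, observed ΔE = -173.0 m.
Subtracting the expected shift leaves a residual of 392.9 − (416.9) = -24.0 m north and -173.0 − (-160.0) = -13.0 m east.
Residual distance = √((-24.0)² + (-13.0)²) = 27.3 m.

27 m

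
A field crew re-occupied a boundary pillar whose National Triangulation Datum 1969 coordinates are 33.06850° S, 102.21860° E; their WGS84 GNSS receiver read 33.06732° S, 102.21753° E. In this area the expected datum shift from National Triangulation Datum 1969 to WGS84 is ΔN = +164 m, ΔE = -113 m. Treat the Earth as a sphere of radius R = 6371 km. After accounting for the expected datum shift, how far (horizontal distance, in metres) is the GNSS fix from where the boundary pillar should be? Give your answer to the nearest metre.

35 m

Observed coordinate differences: Δφ = +0.00118°, Δλ = -0.00107°.
Converting to metres (1° lat = 111195 m, cos φ = 0.838019): observed ΔN = 131.2 m, observed ΔE = -99.7 m.
Subtracting the expected shift leaves a residual of 131.2 − (164) = -32.8 m north and -99.7 − (-113) = 13.3 m east.
Residual distance = √((-32.8)² + 13.3²) = 35.4 m.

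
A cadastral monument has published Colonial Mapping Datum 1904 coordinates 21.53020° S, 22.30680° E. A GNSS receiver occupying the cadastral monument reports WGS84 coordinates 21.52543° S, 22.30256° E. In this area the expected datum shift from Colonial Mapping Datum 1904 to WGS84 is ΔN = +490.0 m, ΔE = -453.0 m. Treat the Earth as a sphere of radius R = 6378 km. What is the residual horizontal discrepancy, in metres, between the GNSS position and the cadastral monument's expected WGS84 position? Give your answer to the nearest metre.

43 m

Observed coordinate differences: Δφ = +0.00477°, Δλ = -0.00424°.
Converting to metres (1° lat = 111317 m, cos φ = 0.930224): observed ΔN = 531.0 m, observed ΔE = -439.1 m.
Subtracting the expected shift leaves a residual of 531.0 − (490.0) = 41.0 m north and -439.1 − (-453.0) = 13.9 m east.
Residual distance = √(41.0² + 13.9²) = 43.3 m.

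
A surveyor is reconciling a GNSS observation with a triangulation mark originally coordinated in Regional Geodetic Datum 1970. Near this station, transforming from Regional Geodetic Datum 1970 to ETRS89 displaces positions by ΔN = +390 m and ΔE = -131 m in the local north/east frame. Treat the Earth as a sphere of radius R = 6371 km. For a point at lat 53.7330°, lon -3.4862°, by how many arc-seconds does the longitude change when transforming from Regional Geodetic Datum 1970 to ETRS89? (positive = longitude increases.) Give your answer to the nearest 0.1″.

Δλ = -7.2″

At latitude 53.7330°, cos φ = 0.591549.
One radian of longitude at latitude φ spans R cos φ, so Δλ = ΔE / (R cos φ) = -131.0 / (6371000 × 0.591549) = -3.4759e-05 rad = -7.170″.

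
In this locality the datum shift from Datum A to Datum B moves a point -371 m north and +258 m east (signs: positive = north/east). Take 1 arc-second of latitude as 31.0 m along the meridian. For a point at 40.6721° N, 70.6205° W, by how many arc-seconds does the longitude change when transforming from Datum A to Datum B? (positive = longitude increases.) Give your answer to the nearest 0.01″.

At latitude 40.6721°, cos φ = 0.758452.
1″ of longitude at this latitude = 31.00 × cos φ = 23.5120 m, so Δλ = 258.0 / 23.5120 = 10.973″.

Δλ = 10.97″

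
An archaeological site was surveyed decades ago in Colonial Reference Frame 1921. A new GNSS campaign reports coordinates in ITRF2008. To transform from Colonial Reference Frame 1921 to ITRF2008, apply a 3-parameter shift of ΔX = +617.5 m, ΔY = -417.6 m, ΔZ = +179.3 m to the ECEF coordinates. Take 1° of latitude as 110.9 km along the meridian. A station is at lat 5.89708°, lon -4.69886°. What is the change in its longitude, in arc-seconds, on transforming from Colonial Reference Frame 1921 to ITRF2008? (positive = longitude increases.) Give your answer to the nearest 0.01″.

Δλ = -11.93″

sin φ = 0.102742, cos φ = 0.994708, sin λ = -0.081919, cos λ = 0.996639.
East component: ΔE = −sin λ·ΔX + cos λ·ΔY = −(-0.081919)(617.5) + (0.996639)(-417.6) = -365.61 m.
1° of latitude spans 110900 m; at latitude φ, 1° of longitude spans that × cos φ = 110313.1 m, so Δλ = -365.61 / 110313.1 × 3600 = -11.932″.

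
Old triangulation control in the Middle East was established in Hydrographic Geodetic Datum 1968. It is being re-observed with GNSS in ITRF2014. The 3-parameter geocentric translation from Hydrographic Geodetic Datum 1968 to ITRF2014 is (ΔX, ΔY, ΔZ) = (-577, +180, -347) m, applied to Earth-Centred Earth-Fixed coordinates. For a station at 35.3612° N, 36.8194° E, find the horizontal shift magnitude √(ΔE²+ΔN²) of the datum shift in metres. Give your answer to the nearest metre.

The local east axis at (φ, λ) is (−sin λ, cos λ, 0), so ΔE = −sin(36.8194°)·(-577) + cos(36.8194°)·180 = 489.89 m.
The local north axis is (−sin φ cos λ, −sin φ sin λ, cos φ), giving ΔN = 267.318 − 62.429 − 282.985 = -78.10 m.
Horizontal magnitude = √(ΔE² + ΔN²) = √(489.89² + (-78.10)²) = 496.07 m.

496 m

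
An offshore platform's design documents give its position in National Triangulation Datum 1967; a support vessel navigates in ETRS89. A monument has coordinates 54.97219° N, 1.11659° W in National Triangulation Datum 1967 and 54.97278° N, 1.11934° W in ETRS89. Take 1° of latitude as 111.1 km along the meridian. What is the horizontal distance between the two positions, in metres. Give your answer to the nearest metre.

187 m

Δφ = 54.97278° − 54.97219° = +0.00059°; Δλ = -1.11934° − -1.11659° = -0.00275°.
ΔN = Δφ × 111100 = 65.5 m; ΔE = Δλ × 111100 × cos(54.97219°) = -0.00275 × 111100 × 0.573974 = -175.4 m.
Distance = √(ΔE² + ΔN²) = √((-175.4)² + 65.5²) = 187.2 m.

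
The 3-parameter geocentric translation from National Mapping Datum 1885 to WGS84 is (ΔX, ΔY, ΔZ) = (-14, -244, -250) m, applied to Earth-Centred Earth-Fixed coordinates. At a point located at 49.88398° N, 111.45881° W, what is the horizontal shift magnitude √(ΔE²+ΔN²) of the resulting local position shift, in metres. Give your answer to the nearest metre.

347 m

The local east axis at (φ, λ) is (−sin λ, cos λ, 0), so ΔE = −sin(-111.45881°)·(-14) + cos(-111.45881°)·(-244) = 76.23 m.
The local north axis is (−sin φ cos λ, −sin φ sin λ, cos φ), giving ΔN = -3.917 − 173.662 − 161.084 = -338.66 m.
Horizontal magnitude = √(ΔE² + ΔN²) = √(76.23² + (-338.66)²) = 347.14 m.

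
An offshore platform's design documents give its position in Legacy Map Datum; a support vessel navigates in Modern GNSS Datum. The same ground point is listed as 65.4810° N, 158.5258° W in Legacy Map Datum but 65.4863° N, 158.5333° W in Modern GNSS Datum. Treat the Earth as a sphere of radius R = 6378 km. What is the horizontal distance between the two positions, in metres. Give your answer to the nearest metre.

Δφ = 65.4863° − 65.4810° = +0.0053°; Δλ = -158.5333° − -158.5258° = -0.0075°.
1° along a meridian = πR/180 = 111317 m.
ΔN = Δφ × 111317 = 590.0 m; ΔE = Δλ × 111317 × cos(65.4810°) = -0.0075 × 111317 × 0.414995 = -346.5 m.
Distance = √(ΔE² + ΔN²) = √((-346.5)² + 590.0²) = 684.2 m.

684 m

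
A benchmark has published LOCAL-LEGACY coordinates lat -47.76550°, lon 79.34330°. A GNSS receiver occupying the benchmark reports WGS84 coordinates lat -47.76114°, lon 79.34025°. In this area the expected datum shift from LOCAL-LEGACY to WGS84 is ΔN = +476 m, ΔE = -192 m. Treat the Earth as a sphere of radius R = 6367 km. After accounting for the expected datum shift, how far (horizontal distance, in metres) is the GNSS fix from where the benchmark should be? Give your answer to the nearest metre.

37 m

Observed coordinate differences: Δφ = +0.00436°, Δλ = -0.00305°.
Converting to metres (1° lat = 111125 m, cos φ = 0.672167): observed ΔN = 484.5 m, observed ΔE = -227.8 m.
Subtracting the expected shift leaves a residual of 484.5 − (476) = 8.5 m north and -227.8 − (-192) = -35.8 m east.
Residual distance = √(8.5² + (-35.8)²) = 36.8 m.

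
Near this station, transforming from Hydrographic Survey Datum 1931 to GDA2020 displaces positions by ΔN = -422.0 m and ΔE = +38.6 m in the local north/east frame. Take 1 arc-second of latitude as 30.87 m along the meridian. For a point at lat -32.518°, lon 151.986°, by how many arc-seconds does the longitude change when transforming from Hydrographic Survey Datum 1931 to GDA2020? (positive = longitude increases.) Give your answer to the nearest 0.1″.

At latitude -32.518°, cos φ = 0.843223.
1″ of longitude at this latitude = 30.87 × cos φ = 26.0303 m, so Δλ = 38.6 / 26.0303 = 1.483″.

Δλ = 1.5″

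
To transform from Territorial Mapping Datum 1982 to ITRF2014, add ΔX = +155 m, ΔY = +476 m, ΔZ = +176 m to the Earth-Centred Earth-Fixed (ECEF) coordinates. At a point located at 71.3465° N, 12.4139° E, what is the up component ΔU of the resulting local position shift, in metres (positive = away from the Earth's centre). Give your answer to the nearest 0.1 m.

ΔU = 247.9 m

The local up (radial) axis is (cos φ cos λ, cos φ sin λ, sin φ), giving ΔU = 48.417 + 32.729 + 166.755 = 247.90 m.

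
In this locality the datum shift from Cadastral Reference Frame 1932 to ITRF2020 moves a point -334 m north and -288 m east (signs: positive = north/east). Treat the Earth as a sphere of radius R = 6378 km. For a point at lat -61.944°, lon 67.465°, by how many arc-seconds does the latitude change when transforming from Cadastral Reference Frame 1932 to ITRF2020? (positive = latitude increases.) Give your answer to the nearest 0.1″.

On a sphere of radius R, 1 rad of latitude = R, so Δφ = ΔN / R = -334.0 / 6378000 = -5.2368e-05 rad = -10.802″.

Δφ = -10.8″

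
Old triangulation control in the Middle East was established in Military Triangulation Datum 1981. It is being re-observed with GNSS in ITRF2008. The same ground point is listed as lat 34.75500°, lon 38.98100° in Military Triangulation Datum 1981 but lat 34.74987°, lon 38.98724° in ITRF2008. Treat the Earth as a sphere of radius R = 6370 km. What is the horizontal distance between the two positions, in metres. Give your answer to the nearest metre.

Δφ = 34.74987° − 34.75500° = -0.00513°; Δλ = 38.98724° − 38.98100° = +0.00624°.
1° along a meridian = πR/180 = 111177 m.
ΔN = Δφ × 111177 = -570.3 m; ΔE = Δλ × 111177 × cos(34.75500°) = +0.00624 × 111177 × 0.821597 = 570.0 m.
Distance = √(ΔE² + ΔN²) = √(570.0² + (-570.3)²) = 806.3 m.

806 m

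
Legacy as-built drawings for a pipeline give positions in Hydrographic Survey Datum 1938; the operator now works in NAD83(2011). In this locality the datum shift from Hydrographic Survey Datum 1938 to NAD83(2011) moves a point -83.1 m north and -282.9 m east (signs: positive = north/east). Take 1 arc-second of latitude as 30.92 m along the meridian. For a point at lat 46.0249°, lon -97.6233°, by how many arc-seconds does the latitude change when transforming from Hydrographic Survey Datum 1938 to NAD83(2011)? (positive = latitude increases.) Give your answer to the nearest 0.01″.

Δφ = -2.69″

1″ of latitude = 30.92 m, so Δφ = -83.1 / 30.92 = -2.688″.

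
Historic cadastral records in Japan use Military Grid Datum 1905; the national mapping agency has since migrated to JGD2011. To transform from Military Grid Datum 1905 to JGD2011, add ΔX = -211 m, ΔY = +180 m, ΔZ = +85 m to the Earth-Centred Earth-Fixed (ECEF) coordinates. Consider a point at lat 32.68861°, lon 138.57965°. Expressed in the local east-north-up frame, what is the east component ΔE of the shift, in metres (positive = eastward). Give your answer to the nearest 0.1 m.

ΔE = 4.6 m

The local east axis at (φ, λ) is (−sin λ, cos λ, 0), so ΔE = −sin(138.57965°)·(-211) + cos(138.57965°)·180 = 4.62 m.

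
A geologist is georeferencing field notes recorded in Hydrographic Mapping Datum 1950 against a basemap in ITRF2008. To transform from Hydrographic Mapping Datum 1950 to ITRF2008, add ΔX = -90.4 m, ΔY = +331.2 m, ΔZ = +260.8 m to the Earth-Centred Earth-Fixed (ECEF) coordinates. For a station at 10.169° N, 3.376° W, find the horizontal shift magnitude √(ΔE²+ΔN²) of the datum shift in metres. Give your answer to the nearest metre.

At φ = 10.169°, λ = -3.376°: sin φ = 0.176552, cos φ = 0.984291, sin λ = -0.058888, cos λ = 0.998265.
ΔE = −sin λ·ΔX + cos λ·ΔY = −(-0.058888)·(-90.4) + (0.998265)·(331.2) = 325.30 m.
ΔN = −sin φ cos λ·ΔX − sin φ sin λ·ΔY + cos φ·ΔZ = −(0.176552)(0.998265)(-90.4) − (0.176552)(-0.058888)(331.2) + (0.984291)(260.8) = 276.08 m.
Horizontal magnitude = √(ΔE² + ΔN²) = √(325.30² + 276.08²) = 426.66 m.

427 m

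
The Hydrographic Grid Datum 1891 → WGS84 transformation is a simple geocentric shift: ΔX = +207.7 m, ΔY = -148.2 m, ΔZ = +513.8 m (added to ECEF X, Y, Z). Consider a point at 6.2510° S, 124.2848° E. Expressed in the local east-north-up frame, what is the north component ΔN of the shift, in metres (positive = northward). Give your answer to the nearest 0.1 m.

At φ = -6.2510°, λ = 124.2848°: sin φ = -0.108884, cos φ = 0.994054, sin λ = 0.826248, cos λ = -0.563307.
ΔN = −sin φ cos λ·ΔX − sin φ sin λ·ΔY + cos φ·ΔZ = −(-0.108884)(-0.563307)(207.7) − (-0.108884)(0.826248)(-148.2) + (0.994054)(513.8) = 484.67 m.

ΔN = 484.7 m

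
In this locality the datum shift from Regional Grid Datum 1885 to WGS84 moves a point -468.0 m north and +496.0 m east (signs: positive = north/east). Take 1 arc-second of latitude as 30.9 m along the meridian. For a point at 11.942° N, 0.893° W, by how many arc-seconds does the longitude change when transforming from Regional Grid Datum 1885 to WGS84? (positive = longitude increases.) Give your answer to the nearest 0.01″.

At latitude 11.942°, cos φ = 0.978358.
1″ of longitude at this latitude = 30.90 × cos φ = 30.2312 m, so Δλ = 496.0 / 30.2312 = 16.407″.

Δλ = 16.41″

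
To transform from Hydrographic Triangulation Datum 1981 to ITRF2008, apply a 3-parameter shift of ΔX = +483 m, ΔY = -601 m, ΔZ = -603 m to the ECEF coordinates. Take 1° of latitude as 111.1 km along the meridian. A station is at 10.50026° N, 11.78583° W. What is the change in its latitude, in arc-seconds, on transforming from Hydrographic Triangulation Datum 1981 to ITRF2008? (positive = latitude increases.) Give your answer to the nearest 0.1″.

Δφ = -22.7″

sin φ = 0.182240, cos φ = 0.983254, sin λ = -0.204254, cos λ = 0.978918.
North component: ΔN = −sin φ cos λ·ΔX − sin φ sin λ·ΔY + cos φ·ΔZ = −(0.182240)(0.978918)(483) − (0.182240)(-0.204254)(-601) + (0.983254)(-603) = -701.44 m.
1° of latitude spans 111100 m, so Δφ = -701.44 / 111100 × 3600 = -22.729″.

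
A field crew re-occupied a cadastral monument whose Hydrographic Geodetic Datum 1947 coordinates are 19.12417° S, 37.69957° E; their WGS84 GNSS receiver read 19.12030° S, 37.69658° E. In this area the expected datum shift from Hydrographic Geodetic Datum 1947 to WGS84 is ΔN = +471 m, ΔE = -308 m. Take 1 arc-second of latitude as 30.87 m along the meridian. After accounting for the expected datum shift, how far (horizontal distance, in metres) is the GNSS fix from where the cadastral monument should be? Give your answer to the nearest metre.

Observed coordinate differences: Δφ = +0.00387°, Δλ = -0.00299°.
Converting to metres (1° lat = 111132 m, cos φ = 0.944811): observed ΔN = 430.1 m, observed ΔE = -313.9 m.
Subtracting the expected shift leaves a residual of 430.1 − (471) = -40.9 m north and -313.9 − (-308) = -5.9 m east.
Residual distance = √((-40.9)² + (-5.9)²) = 41.3 m.

41 m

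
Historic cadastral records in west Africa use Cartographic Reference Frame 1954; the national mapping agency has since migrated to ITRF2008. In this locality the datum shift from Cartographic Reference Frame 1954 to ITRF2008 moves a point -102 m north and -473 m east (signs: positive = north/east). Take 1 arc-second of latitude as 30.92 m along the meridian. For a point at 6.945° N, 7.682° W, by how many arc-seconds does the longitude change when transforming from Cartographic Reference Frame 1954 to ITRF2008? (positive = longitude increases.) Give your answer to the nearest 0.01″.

Δλ = -15.41″

At latitude 6.945°, cos φ = 0.992663.
1″ of longitude at this latitude = 30.92 × cos φ = 30.6931 m, so Δλ = -473.0 / 30.6931 = -15.411″.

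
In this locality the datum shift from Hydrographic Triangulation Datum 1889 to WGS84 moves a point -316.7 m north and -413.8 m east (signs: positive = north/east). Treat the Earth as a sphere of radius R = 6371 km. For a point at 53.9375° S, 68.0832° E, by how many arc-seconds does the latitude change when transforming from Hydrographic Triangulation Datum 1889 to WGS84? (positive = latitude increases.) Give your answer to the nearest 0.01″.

On a sphere of radius R, 1 rad of latitude = R, so Δφ = ΔN / R = -316.7 / 6371000 = -4.9710e-05 rad = -10.253″.

Δφ = -10.25″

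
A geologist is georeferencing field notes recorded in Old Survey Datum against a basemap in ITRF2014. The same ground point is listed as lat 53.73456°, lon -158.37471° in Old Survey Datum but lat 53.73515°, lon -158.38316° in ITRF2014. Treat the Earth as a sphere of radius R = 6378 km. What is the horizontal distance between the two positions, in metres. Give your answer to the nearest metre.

Δφ = 53.73515° − 53.73456° = +0.00059°; Δλ = -158.38316° − -158.37471° = -0.00845°.
1° along a meridian = πR/180 = 111317 m.
ΔN = Δφ × 111317 = 65.7 m; ΔE = Δλ × 111317 × cos(53.73456°) = -0.00845 × 111317 × 0.591527 = -556.4 m.
Distance = √(ΔE² + ΔN²) = √((-556.4)² + 65.7²) = 560.3 m.

560 m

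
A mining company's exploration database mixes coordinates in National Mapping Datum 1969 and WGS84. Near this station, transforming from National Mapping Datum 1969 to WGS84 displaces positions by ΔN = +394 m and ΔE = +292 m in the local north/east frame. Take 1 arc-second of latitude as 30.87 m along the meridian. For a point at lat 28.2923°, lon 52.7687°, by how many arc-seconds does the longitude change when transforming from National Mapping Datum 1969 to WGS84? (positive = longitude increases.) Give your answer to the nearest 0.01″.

Δλ = 10.74″

At latitude 28.2923°, cos φ = 0.880541.
1″ of longitude at this latitude = 30.87 × cos φ = 27.1823 m, so Δλ = 292.0 / 27.1823 = 10.742″.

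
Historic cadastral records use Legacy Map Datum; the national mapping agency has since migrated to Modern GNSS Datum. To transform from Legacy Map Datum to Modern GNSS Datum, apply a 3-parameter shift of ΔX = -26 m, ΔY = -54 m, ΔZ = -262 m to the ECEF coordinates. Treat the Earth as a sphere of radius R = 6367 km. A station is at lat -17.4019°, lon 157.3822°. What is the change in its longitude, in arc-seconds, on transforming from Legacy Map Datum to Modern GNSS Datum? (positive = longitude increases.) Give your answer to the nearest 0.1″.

Δλ = 2.0″

sin φ = -0.299072, cos φ = 0.954230, sin λ = 0.384582, cos λ = -0.923091.
East component: ΔE = −sin λ·ΔX + cos λ·ΔY = −(0.384582)(-26) + (-0.923091)(-54) = 59.85 m.
1° of latitude spans πR/180 = 111125 m; at latitude φ, 1° of longitude spans that × cos φ = 106039.0 m, so Δλ = 59.85 / 106039.0 × 3600 = 2.032″.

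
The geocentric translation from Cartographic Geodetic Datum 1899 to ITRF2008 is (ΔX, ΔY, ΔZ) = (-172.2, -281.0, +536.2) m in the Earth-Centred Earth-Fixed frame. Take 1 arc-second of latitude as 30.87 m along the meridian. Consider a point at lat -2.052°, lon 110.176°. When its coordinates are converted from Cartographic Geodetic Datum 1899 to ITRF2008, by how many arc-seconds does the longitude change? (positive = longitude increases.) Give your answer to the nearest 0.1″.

sin φ = -0.035807, cos φ = 0.999359, sin λ = 0.938638, cos λ = -0.344905.
East component: ΔE = −sin λ·ΔX + cos λ·ΔY = −(0.938638)(-172.2) + (-0.344905)(-281.0) = 258.55 m.
1° of latitude spans 3600 × 30.87 = 111132 m; at latitude φ, 1° of longitude spans that × cos φ = 111060.7 m, so Δλ = 258.55 / 111060.7 × 3600 = 8.381″.

Δλ = 8.4″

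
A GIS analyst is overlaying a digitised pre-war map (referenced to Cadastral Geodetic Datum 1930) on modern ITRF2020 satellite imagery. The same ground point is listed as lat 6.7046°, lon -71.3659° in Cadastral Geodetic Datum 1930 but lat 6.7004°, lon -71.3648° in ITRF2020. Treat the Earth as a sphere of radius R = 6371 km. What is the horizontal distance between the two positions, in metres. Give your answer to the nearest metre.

Δφ = 6.7004° − 6.7046° = -0.0042°; Δλ = -71.3648° − -71.3659° = +0.0011°.
1° along a meridian = πR/180 = 111195 m.
ΔN = Δφ × 111195 = -467.0 m; ΔE = Δλ × 111195 × cos(6.7046°) = +0.0011 × 111195 × 0.993161 = 121.5 m.
Distance = √(ΔE² + ΔN²) = √(121.5² + (-467.0)²) = 482.6 m.

483 m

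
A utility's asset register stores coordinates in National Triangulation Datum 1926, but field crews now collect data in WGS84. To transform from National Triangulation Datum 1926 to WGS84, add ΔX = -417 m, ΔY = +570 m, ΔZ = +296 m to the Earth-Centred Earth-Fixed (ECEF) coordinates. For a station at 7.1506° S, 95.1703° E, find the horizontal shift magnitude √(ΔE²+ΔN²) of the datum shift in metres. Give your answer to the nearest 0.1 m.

At φ = -7.1506°, λ = 95.1703°: sin φ = -0.124478, cos φ = 0.992222, sin λ = 0.995931, cos λ = -0.090116.
ΔE = −sin λ·ΔX + cos λ·ΔY = −(0.995931)·(-417) + (-0.090116)·(570) = 363.94 m.
ΔN = −sin φ cos λ·ΔX − sin φ sin λ·ΔY + cos φ·ΔZ = −(-0.124478)(-0.090116)(-417) − (-0.124478)(0.995931)(570) + (0.992222)(296) = 369.04 m.
Horizontal magnitude = √(ΔE² + ΔN²) = √(363.94² + 369.04²) = 518.30 m.

518.3 m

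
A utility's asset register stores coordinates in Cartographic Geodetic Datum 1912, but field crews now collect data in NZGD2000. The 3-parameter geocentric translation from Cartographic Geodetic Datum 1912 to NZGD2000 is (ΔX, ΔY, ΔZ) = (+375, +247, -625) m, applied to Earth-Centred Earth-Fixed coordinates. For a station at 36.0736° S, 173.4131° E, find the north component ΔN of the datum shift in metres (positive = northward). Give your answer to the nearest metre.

The local north axis is (−sin φ cos λ, −sin φ sin λ, cos φ), giving ΔN = -219.351 + 16.683 − 505.163 = -707.83 m.

ΔN = -708 m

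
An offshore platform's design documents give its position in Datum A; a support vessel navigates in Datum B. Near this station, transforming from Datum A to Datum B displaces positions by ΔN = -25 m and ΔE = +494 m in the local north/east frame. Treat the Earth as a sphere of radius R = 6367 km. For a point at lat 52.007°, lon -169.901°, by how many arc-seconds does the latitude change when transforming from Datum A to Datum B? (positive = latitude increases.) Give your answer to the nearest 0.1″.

Δφ = -0.8″

On a sphere of radius R, 1 rad of latitude = R, so Δφ = ΔN / R = -25.0 / 6367000 = -3.9265e-06 rad = -0.810″.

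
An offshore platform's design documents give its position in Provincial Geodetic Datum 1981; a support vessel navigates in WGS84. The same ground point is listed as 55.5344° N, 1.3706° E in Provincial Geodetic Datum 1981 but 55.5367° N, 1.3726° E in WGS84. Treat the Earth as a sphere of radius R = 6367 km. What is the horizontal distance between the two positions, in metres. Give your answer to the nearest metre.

285 m

Δφ = 55.5367° − 55.5344° = +0.0023°; Δλ = 1.3726° − 1.3706° = +0.0020°.
1° along a meridian = πR/180 = 111125 m.
ΔN = Δφ × 111125 = 255.6 m; ΔE = Δλ × 111125 × cos(55.5344°) = +0.0020 × 111125 × 0.565911 = 125.8 m.
Distance = √(ΔE² + ΔN²) = √(125.8² + 255.6²) = 284.9 m.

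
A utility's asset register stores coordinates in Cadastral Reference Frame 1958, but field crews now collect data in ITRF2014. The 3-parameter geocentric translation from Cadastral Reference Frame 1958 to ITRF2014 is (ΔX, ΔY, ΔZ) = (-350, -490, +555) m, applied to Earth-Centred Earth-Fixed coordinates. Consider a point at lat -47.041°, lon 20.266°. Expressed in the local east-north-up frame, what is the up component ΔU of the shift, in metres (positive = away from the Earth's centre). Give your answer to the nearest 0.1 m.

ΔU = -745.6 m

The local up (radial) axis is (cos φ cos λ, cos φ sin λ, sin φ), giving ΔU = -223.751 − 115.664 − 406.172 = -745.59 m.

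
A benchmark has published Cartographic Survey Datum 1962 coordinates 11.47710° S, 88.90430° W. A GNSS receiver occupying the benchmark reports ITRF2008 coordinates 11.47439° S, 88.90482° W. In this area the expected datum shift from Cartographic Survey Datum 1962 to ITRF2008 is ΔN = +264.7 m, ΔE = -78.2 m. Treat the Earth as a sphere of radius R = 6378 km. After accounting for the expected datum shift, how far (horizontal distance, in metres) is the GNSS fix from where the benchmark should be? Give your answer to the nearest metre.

Observed coordinate differences: Δφ = +0.00271°, Δλ = -0.00052°.
Converting to metres (1° lat = 111317 m, cos φ = 0.980004): observed ΔN = 301.7 m, observed ΔE = -56.7 m.
Subtracting the expected shift leaves a residual of 301.7 − (264.7) = 37.0 m north and -56.7 − (-78.2) = 21.5 m east.
Residual distance = √(37.0² + 21.5²) = 42.8 m.

43 m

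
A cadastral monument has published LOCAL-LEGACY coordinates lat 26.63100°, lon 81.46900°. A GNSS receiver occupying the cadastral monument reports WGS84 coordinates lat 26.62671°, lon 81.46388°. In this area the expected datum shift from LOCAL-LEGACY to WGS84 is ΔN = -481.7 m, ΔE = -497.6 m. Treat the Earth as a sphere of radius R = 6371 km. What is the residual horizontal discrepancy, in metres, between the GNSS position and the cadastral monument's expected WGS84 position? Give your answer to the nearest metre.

Observed coordinate differences: Δφ = -0.00429°, Δλ = -0.00512°.
Converting to metres (1° lat = 111195 m, cos φ = 0.893912): observed ΔN = -477.0 m, observed ΔE = -508.9 m.
Subtracting the expected shift leaves a residual of -477.0 − (-481.7) = 4.7 m north and -508.9 − (-497.6) = -11.3 m east.
Residual distance = √(4.7² + (-11.3)²) = 12.2 m.

12 m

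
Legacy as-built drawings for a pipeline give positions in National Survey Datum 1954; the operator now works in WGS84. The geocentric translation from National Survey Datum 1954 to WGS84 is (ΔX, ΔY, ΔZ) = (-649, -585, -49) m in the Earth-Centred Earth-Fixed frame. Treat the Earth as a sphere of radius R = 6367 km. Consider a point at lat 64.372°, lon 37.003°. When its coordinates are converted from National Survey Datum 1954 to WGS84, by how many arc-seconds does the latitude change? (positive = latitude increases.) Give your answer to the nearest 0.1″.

sin φ = 0.901621, cos φ = 0.432526, sin λ = 0.601857, cos λ = 0.798604.
North component: ΔN = −sin φ cos λ·ΔX − sin φ sin λ·ΔY + cos φ·ΔZ = −(0.901621)(0.798604)(-649) − (0.901621)(0.601857)(-585) + (0.432526)(-49) = 763.56 m.
1° of latitude spans πR/180 = 111125 m, so Δφ = 763.56 / 111125 × 3600 = 24.736″.

Δφ = 24.7″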